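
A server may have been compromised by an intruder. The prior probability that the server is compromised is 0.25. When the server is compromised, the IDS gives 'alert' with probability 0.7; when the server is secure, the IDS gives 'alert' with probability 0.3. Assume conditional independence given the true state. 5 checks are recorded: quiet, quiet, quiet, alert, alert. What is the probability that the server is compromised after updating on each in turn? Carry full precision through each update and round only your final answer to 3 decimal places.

After 'quiet': P(compromised) = 0.3·0.2500 / (0.3·0.2500 + 0.7·0.7500) ≈ 0.1250
After 'quiet': P(compromised) = 0.3·0.1250 / (0.3·0.1250 + 0.7·0.8750) ≈ 0.0577
After 'quiet': P(compromised) = 0.3·0.0577 / (0.3·0.0577 + 0.7·0.9423) ≈ 0.0256
After 'alert': P(compromised) = 0.7·0.0256 / (0.7·0.0256 + 0.3·0.9744) ≈ 0.0577
After 'alert': P(compromised) = 0.7·0.0577 / (0.7·0.0577 + 0.3·0.9423) ≈ 0.1250

0.125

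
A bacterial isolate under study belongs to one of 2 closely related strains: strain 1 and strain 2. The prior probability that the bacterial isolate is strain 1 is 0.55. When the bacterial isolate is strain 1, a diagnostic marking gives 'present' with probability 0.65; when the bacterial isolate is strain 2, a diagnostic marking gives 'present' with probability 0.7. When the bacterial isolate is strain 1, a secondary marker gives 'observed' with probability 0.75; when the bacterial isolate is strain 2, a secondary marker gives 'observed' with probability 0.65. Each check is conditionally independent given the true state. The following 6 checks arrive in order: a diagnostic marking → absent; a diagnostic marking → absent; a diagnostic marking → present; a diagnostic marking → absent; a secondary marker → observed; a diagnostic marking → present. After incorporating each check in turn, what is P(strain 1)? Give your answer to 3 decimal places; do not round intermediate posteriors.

After a diagnostic marking='absent': P(strain 1) = 0.35·0.5500 / (0.35·0.5500 + 0.3·0.4500) ≈ 0.5878
After a diagnostic marking='absent': P(strain 1) = 0.35·0.5878 / (0.35·0.5878 + 0.3·0.4122) ≈ 0.6246
After a diagnostic marking='present': P(strain 1) = 0.65·0.6246 / (0.65·0.6246 + 0.7·0.3754) ≈ 0.6070
After a diagnostic marking='absent': P(strain 1) = 0.35·0.6070 / (0.35·0.6070 + 0.3·0.3930) ≈ 0.6431
After a secondary marker='observed': P(strain 1) = 0.75·0.6431 / (0.75·0.6431 + 0.65·0.3569) ≈ 0.6753
After a diagnostic marking='present': P(strain 1) = 0.65·0.6753 / (0.65·0.6753 + 0.7·0.3247) ≈ 0.6588

0.659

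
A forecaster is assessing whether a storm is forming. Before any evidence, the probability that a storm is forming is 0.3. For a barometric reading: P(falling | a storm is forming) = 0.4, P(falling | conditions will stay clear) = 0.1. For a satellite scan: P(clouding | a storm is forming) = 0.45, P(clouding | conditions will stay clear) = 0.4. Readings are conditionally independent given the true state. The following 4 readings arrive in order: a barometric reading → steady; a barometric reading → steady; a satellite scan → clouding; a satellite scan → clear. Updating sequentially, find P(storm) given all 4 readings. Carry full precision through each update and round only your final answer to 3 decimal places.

0.164

After a barometric reading='steady': P(storm) = 0.6·0.3000 / (0.6·0.3000 + 0.9·0.7000) ≈ 0.2222
After a barometric reading='steady': P(storm) = 0.6·0.2222 / (0.6·0.2222 + 0.9·0.7778) ≈ 0.1600
After a satellite scan='clouding': P(storm) = 0.45·0.1600 / (0.45·0.1600 + 0.4·0.8400) ≈ 0.1765
After a satellite scan='clear': P(storm) = 0.55·0.1765 / (0.55·0.1765 + 0.6·0.8235) ≈ 0.1642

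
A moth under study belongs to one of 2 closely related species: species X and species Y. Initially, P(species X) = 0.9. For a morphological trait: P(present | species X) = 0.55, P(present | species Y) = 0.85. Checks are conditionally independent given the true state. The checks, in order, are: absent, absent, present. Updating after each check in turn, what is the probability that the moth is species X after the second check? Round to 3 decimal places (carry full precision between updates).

0.988

Each posterior becomes the prior for the next update.
After 'absent': P(species X) = 0.45·0.9000 / (0.45·0.9000 + 0.15·0.1000) ≈ 0.9643
After 'absent': P(species X) = 0.45·0.9643 / (0.45·0.9643 + 0.15·0.0357) ≈ 0.9878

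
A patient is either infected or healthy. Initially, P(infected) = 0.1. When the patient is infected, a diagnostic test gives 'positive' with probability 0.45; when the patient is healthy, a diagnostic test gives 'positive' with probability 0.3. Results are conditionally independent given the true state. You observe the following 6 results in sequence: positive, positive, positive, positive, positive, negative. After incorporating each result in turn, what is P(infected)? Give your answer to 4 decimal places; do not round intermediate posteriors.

After 'positive': P(infected) = 0.45·0.1000 / (0.45·0.1000 + 0.3·0.9000) ≈ 0.1429
After 'positive': P(infected) = 0.45·0.1429 / (0.45·0.1429 + 0.3·0.8571) ≈ 0.2000
After 'positive': P(infected) = 0.45·0.2000 / (0.45·0.2000 + 0.3·0.8000) ≈ 0.2727
After 'positive': P(infected) = 0.45·0.2727 / (0.45·0.2727 + 0.3·0.7273) ≈ 0.3600
After 'positive': P(infected) = 0.45·0.3600 / (0.45·0.3600 + 0.3·0.6400) ≈ 0.4576
After 'negative': P(infected) = 0.55·0.4576 / (0.55·0.4576 + 0.7·0.5424) ≈ 0.3987

0.3987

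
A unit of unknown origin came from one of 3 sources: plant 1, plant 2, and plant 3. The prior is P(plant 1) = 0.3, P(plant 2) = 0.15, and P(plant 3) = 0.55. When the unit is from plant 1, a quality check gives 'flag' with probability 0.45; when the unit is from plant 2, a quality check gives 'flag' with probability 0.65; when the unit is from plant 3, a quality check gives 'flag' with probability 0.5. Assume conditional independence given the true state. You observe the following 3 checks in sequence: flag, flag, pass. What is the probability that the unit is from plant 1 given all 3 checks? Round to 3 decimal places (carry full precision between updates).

After 'flag': normaliser = 0.45·0.3000 + 0.65·0.1500 + 0.5·0.5500; P(plant 1) ≈ 0.2660, P(plant 2) ≈ 0.1921, P(plant 3) ≈ 0.5419
After 'flag': normaliser = 0.45·0.2660 + 0.65·0.1921 + 0.5·0.5419; P(plant 1) ≈ 0.2322, P(plant 2) ≈ 0.2422, P(plant 3) ≈ 0.5256
After 'pass': normaliser = 0.55·0.2322 + 0.35·0.2422 + 0.5·0.5256; P(plant 1) ≈ 0.2687, P(plant 2) ≈ 0.1784, P(plant 3) ≈ 0.5529

0.269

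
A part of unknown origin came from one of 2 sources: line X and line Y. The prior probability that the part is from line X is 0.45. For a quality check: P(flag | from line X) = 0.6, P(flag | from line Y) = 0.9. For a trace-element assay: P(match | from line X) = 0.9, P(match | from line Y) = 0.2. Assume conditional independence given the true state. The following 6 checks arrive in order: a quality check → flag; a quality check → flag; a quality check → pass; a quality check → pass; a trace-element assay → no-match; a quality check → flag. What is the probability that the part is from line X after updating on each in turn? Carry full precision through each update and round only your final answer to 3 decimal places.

0.327

Apply Bayes' rule sequentially, carrying P(line X) forward.
After a quality check='flag': P(line X) = 0.6·0.4500 / (0.6·0.4500 + 0.9·0.5500) ≈ 0.3529
After a quality check='flag': P(line X) = 0.6·0.3529 / (0.6·0.3529 + 0.9·0.6471) ≈ 0.2667
After a quality check='pass': P(line X) = 0.4·0.2667 / (0.4·0.2667 + 0.1·0.7333) ≈ 0.5926
After a quality check='pass': P(line X) = 0.4·0.5926 / (0.4·0.5926 + 0.1·0.4074) ≈ 0.8533
After a trace-element assay='no-match': P(line X) = 0.1·0.8533 / (0.1·0.8533 + 0.8·0.1467) ≈ 0.4211
After a quality check='flag': P(line X) = 0.6·0.4211 / (0.6·0.4211 + 0.9·0.5789) ≈ 0.3265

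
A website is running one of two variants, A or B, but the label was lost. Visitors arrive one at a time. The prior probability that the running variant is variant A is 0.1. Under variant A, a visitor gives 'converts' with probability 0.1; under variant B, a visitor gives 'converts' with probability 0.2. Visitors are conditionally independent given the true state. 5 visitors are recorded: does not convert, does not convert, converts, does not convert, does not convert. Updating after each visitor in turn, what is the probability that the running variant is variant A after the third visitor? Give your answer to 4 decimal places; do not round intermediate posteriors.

After 'does not convert': P(A) = 0.9·0.1000 / (0.9·0.1000 + 0.8·0.9000) ≈ 0.1111
After 'does not convert': P(A) = 0.9·0.1111 / (0.9·0.1111 + 0.8·0.8889) ≈ 0.1233
After 'converts': P(A) = 0.1·0.1233 / (0.1·0.1233 + 0.2·0.8767) ≈ 0.0657

0.0657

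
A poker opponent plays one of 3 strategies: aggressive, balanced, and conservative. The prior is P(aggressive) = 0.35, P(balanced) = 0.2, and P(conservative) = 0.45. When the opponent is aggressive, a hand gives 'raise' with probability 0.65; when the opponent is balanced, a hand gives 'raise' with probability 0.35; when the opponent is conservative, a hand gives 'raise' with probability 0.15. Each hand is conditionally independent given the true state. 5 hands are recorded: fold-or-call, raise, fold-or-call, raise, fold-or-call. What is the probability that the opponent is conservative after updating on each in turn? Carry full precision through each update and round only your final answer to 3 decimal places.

After 'fold-or-call': normaliser = 0.35·0.3500 + 0.65·0.2000 + 0.85·0.4500; P(aggressive) ≈ 0.1929, P(balanced) ≈ 0.2047, P(conservative) ≈ 0.6024
After 'raise': normaliser = 0.65·0.1929 + 0.35·0.2047 + 0.15·0.6024; P(aggressive) ≈ 0.4363, P(balanced) ≈ 0.2493, P(conservative) ≈ 0.3144
After 'fold-or-call': normaliser = 0.35·0.4363 + 0.65·0.2493 + 0.85·0.3144; P(aggressive) ≈ 0.2624, P(balanced) ≈ 0.2785, P(conservative) ≈ 0.4592
After 'raise': normaliser = 0.65·0.2624 + 0.35·0.2785 + 0.15·0.4592; P(aggressive) ≈ 0.5063, P(balanced) ≈ 0.2893, P(conservative) ≈ 0.2044
After 'fold-or-call': normaliser = 0.35·0.5063 + 0.65·0.2893 + 0.85·0.2044; P(aggressive) ≈ 0.3287, P(balanced) ≈ 0.3489, P(conservative) ≈ 0.3224

0.322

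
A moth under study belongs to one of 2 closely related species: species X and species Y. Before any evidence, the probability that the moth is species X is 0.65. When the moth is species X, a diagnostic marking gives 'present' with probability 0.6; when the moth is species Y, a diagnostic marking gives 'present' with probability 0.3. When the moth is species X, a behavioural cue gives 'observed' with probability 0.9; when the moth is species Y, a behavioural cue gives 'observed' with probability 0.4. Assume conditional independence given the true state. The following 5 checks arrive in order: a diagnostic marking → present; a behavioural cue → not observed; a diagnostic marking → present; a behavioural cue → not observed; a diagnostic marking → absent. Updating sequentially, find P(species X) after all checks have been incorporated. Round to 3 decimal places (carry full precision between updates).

After a diagnostic marking='present': P(species X) = 0.6·0.6500 / (0.6·0.6500 + 0.3·0.3500) ≈ 0.7879
After a behavioural cue='not observed': P(species X) = 0.1·0.7879 / (0.1·0.7879 + 0.6·0.2121) ≈ 0.3824
After a diagnostic marking='present': P(species X) = 0.6·0.3824 / (0.6·0.3824 + 0.3·0.6176) ≈ 0.5532
After a behavioural cue='not observed': P(species X) = 0.1·0.5532 / (0.1·0.5532 + 0.6·0.4468) ≈ 0.1711
After a diagnostic marking='absent': P(species X) = 0.4·0.1711 / (0.4·0.1711 + 0.7·0.8289) ≈ 0.1055

0.105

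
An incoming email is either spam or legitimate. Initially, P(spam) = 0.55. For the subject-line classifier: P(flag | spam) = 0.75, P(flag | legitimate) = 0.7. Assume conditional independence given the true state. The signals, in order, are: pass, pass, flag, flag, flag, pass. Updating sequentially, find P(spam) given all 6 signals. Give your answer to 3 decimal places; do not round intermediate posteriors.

0.465

After 'pass': P(spam) = 0.25·0.5500 / (0.25·0.5500 + 0.3·0.4500) ≈ 0.5046
After 'pass': P(spam) = 0.25·0.5046 / (0.25·0.5046 + 0.3·0.4954) ≈ 0.4591
After 'flag': P(spam) = 0.75·0.4591 / (0.75·0.4591 + 0.7·0.5409) ≈ 0.4763
After 'flag': P(spam) = 0.75·0.4763 / (0.75·0.4763 + 0.7·0.5237) ≈ 0.4935
After 'flag': P(spam) = 0.75·0.4935 / (0.75·0.4935 + 0.7·0.5065) ≈ 0.5107
After 'pass': P(spam) = 0.25·0.5107 / (0.25·0.5107 + 0.3·0.4893) ≈ 0.4652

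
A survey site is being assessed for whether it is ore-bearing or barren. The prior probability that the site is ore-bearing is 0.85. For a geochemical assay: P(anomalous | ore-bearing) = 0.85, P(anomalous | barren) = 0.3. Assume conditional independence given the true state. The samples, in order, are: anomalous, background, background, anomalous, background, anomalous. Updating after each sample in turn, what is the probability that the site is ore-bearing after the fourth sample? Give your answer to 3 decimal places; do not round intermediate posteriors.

0.676

Each posterior becomes the prior for the next update.
After 'anomalous': P(ore) = 0.85·0.8500 / (0.85·0.8500 + 0.3·0.1500) ≈ 0.9414
After 'background': P(ore) = 0.15·0.9414 / (0.15·0.9414 + 0.7·0.0586) ≈ 0.7748
After 'background': P(ore) = 0.15·0.7748 / (0.15·0.7748 + 0.7·0.2252) ≈ 0.4244
After 'anomalous': P(ore) = 0.85·0.4244 / (0.85·0.4244 + 0.3·0.5756) ≈ 0.6763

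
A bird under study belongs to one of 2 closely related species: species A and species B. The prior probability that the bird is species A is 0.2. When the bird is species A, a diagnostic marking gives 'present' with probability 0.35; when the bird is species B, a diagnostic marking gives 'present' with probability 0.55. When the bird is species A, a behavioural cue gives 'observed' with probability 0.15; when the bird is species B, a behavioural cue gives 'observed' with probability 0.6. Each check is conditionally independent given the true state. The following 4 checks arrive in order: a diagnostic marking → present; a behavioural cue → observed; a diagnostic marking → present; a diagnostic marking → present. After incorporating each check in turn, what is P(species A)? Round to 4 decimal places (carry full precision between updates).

Apply Bayes' rule sequentially, carrying P(species A) forward.
After a diagnostic marking='present': P(species A) = 0.35·0.2000 / (0.35·0.2000 + 0.55·0.8000) ≈ 0.1373
After a behavioural cue='observed': P(species A) = 0.15·0.1373 / (0.15·0.1373 + 0.6·0.8627) ≈ 0.0383
After a diagnostic marking='present': P(species A) = 0.35·0.0383 / (0.35·0.0383 + 0.55·0.9617) ≈ 0.0247
After a diagnostic marking='present': P(species A) = 0.35·0.0247 / (0.35·0.0247 + 0.55·0.9753) ≈ 0.0159

0.0159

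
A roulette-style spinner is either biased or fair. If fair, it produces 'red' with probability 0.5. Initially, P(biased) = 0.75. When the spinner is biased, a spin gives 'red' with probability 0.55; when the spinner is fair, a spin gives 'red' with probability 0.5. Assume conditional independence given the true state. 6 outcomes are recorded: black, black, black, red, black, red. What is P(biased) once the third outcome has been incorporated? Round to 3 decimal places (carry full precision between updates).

Apply Bayes' rule sequentially, carrying P(biased) forward.
After 'black': P(biased) = 0.45·0.7500 / (0.45·0.7500 + 0.5·0.2500) ≈ 0.7297
After 'black': P(biased) = 0.45·0.7297 / (0.45·0.7297 + 0.5·0.2703) ≈ 0.7085
After 'black': P(biased) = 0.45·0.7085 / (0.45·0.7085 + 0.5·0.2915) ≈ 0.6862

0.686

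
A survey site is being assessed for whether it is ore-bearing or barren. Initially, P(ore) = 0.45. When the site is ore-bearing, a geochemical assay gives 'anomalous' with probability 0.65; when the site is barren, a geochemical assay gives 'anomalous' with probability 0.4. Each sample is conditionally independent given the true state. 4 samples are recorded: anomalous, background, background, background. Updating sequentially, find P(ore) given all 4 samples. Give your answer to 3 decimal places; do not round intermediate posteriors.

After 'anomalous': P(ore) = 0.65·0.4500 / (0.65·0.4500 + 0.4·0.5500) ≈ 0.5707
After 'background': P(ore) = 0.35·0.5707 / (0.35·0.5707 + 0.6·0.4293) ≈ 0.4368
After 'background': P(ore) = 0.35·0.4368 / (0.35·0.4368 + 0.6·0.5632) ≈ 0.3115
After 'background': P(ore) = 0.35·0.3115 / (0.35·0.3115 + 0.6·0.6885) ≈ 0.2088

0.209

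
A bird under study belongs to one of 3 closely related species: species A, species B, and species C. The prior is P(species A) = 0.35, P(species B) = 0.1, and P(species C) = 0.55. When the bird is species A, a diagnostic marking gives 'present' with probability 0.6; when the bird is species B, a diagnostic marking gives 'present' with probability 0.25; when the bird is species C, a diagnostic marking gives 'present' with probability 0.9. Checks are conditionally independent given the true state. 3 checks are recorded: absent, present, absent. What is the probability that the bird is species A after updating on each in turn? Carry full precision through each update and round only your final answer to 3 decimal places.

0.639

After 'absent': normaliser = 0.4·0.3500 + 0.75·0.1000 + 0.1·0.5500; P(species A) ≈ 0.5185, P(species B) ≈ 0.2778, P(species C) ≈ 0.2037
After 'present': normaliser = 0.6·0.5185 + 0.25·0.2778 + 0.9·0.2037; P(species A) ≈ 0.5517, P(species B) ≈ 0.1232, P(species C) ≈ 0.3251
After 'absent': normaliser = 0.4·0.5517 + 0.75·0.1232 + 0.1·0.3251; P(species A) ≈ 0.6386, P(species B) ≈ 0.2673, P(species C) ≈ 0.0941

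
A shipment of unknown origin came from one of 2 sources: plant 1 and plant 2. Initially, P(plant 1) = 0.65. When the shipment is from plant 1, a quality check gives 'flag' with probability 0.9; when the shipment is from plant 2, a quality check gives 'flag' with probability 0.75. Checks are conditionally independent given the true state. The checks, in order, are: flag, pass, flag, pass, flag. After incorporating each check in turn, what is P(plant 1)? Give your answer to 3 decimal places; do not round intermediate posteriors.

0.339

After 'flag': P(plant 1) = 0.9·0.6500 / (0.9·0.6500 + 0.75·0.3500) ≈ 0.6903
After 'pass': P(plant 1) = 0.1·0.6903 / (0.1·0.6903 + 0.25·0.3097) ≈ 0.4713
After 'flag': P(plant 1) = 0.9·0.4713 / (0.9·0.4713 + 0.75·0.5287) ≈ 0.5168
After 'pass': P(plant 1) = 0.1·0.5168 / (0.1·0.5168 + 0.25·0.4832) ≈ 0.2997
After 'flag': P(plant 1) = 0.9·0.2997 / (0.9·0.2997 + 0.75·0.7003) ≈ 0.3393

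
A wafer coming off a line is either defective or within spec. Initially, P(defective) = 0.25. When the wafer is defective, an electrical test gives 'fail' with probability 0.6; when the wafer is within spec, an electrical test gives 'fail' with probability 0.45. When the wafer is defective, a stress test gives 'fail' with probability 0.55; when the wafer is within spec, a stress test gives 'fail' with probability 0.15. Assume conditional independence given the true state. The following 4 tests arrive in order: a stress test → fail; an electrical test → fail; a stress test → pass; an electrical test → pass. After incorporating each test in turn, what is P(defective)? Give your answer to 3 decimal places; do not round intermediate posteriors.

Each posterior becomes the prior for the next update.
After a stress test='fail': P(defective) = 0.55·0.2500 / (0.55·0.2500 + 0.15·0.7500) ≈ 0.5500
After an electrical test='fail': P(defective) = 0.6·0.5500 / (0.6·0.5500 + 0.45·0.4500) ≈ 0.6197
After a stress test='pass': P(defective) = 0.45·0.6197 / (0.45·0.6197 + 0.85·0.3803) ≈ 0.4632
After an electrical test='pass': P(defective) = 0.4·0.4632 / (0.4·0.4632 + 0.55·0.5368) ≈ 0.3855

0.386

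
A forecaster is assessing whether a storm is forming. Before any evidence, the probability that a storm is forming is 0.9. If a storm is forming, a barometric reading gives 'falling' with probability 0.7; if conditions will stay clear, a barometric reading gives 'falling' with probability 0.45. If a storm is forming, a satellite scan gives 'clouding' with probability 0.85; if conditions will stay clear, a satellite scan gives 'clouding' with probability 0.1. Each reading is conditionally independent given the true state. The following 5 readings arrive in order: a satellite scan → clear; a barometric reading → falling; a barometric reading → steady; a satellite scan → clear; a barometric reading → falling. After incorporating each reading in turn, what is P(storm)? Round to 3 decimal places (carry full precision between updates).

After a satellite scan='clear': P(storm) = 0.15·0.9000 / (0.15·0.9000 + 0.9·0.1000) ≈ 0.6000
After a barometric reading='falling': P(storm) = 0.7·0.6000 / (0.7·0.6000 + 0.45·0.4000) ≈ 0.7000
After a barometric reading='steady': P(storm) = 0.3·0.7000 / (0.3·0.7000 + 0.55·0.3000) ≈ 0.5600
After a satellite scan='clear': P(storm) = 0.15·0.5600 / (0.15·0.5600 + 0.9·0.4400) ≈ 0.1750
After a barometric reading='falling': P(storm) = 0.7·0.1750 / (0.7·0.1750 + 0.45·0.8250) ≈ 0.2481

0.248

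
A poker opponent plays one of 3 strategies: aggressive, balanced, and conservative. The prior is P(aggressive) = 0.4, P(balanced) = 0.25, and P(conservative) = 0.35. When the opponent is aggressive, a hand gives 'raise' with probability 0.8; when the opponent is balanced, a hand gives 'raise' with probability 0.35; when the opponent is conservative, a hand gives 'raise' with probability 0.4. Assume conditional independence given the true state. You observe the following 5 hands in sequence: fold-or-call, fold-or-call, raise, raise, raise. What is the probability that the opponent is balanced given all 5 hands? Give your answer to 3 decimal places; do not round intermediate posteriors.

Apply Bayes' rule sequentially, carrying P(balanced) forward.
After 'fold-or-call': normaliser = 0.2·0.4000 + 0.65·0.2500 + 0.6·0.3500; P(aggressive) ≈ 0.1768, P(balanced) ≈ 0.3591, P(conservative) ≈ 0.4641
After 'fold-or-call': normaliser = 0.2·0.1768 + 0.65·0.3591 + 0.6·0.4641; P(aggressive) ≈ 0.0646, P(balanced) ≈ 0.4266, P(conservative) ≈ 0.5088
After 'raise': normaliser = 0.8·0.0646 + 0.35·0.4266 + 0.4·0.5088; P(aggressive) ≈ 0.1278, P(balanced) ≈ 0.3691, P(conservative) ≈ 0.5032
After 'raise': normaliser = 0.8·0.1278 + 0.35·0.3691 + 0.4·0.5032; P(aggressive) ≈ 0.2363, P(balanced) ≈ 0.2986, P(conservative) ≈ 0.4652
After 'raise': normaliser = 0.8·0.2363 + 0.35·0.2986 + 0.4·0.4652; P(aggressive) ≈ 0.3941, P(balanced) ≈ 0.2179, P(conservative) ≈ 0.3880

0.218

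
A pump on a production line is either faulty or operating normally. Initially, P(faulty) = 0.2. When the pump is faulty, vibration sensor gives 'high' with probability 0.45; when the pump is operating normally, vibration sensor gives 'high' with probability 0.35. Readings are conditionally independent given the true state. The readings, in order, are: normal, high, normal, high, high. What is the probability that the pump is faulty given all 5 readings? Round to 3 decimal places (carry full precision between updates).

After 'normal': P(faulty) = 0.55·0.2000 / (0.55·0.2000 + 0.65·0.8000) ≈ 0.1746
After 'high': P(faulty) = 0.45·0.1746 / (0.45·0.1746 + 0.35·0.8254) ≈ 0.2138
After 'normal': P(faulty) = 0.55·0.2138 / (0.55·0.2138 + 0.65·0.7862) ≈ 0.1871
After 'high': P(faulty) = 0.45·0.1871 / (0.45·0.1871 + 0.35·0.8129) ≈ 0.2283
After 'high': P(faulty) = 0.45·0.2283 / (0.45·0.2283 + 0.35·0.7717) ≈ 0.2756

0.276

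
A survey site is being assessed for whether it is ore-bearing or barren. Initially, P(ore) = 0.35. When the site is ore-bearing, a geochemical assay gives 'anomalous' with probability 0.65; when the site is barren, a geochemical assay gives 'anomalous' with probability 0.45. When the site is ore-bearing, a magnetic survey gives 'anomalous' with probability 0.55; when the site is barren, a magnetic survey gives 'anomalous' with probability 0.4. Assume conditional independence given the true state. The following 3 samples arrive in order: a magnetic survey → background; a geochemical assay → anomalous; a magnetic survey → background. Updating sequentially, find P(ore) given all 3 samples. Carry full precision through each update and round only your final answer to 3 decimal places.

0.304

After a magnetic survey='background': P(ore) = 0.45·0.3500 / (0.45·0.3500 + 0.6·0.6500) ≈ 0.2877
After a geochemical assay='anomalous': P(ore) = 0.65·0.2877 / (0.65·0.2877 + 0.45·0.7123) ≈ 0.3684
After a magnetic survey='background': P(ore) = 0.45·0.3684 / (0.45·0.3684 + 0.6·0.6316) ≈ 0.3043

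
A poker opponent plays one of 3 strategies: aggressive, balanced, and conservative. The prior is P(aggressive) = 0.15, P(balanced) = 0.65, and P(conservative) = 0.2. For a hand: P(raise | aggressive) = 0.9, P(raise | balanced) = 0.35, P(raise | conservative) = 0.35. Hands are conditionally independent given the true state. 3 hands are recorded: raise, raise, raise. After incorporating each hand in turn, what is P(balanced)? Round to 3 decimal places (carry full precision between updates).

0.191

After 'raise': normaliser = 0.9·0.1500 + 0.35·0.6500 + 0.35·0.2000; P(aggressive) ≈ 0.3121, P(balanced) ≈ 0.5260, P(conservative) ≈ 0.1618
After 'raise': normaliser = 0.9·0.3121 + 0.35·0.5260 + 0.35·0.1618; P(aggressive) ≈ 0.5385, P(balanced) ≈ 0.3529, P(conservative) ≈ 0.1086
After 'raise': normaliser = 0.9·0.5385 + 0.35·0.3529 + 0.35·0.1086; P(aggressive) ≈ 0.7500, P(balanced) ≈ 0.1912, P(conservative) ≈ 0.0588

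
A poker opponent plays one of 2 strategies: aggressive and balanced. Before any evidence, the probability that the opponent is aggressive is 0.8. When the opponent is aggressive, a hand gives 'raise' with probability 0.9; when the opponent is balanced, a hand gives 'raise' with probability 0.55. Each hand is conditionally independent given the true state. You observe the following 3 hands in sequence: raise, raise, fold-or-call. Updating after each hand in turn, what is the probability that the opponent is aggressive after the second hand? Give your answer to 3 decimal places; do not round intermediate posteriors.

0.915

After 'raise': P(aggressive) = 0.9·0.8000 / (0.9·0.8000 + 0.55·0.2000) ≈ 0.8675
After 'raise': P(aggressive) = 0.9·0.8675 / (0.9·0.8675 + 0.55·0.1325) ≈ 0.9146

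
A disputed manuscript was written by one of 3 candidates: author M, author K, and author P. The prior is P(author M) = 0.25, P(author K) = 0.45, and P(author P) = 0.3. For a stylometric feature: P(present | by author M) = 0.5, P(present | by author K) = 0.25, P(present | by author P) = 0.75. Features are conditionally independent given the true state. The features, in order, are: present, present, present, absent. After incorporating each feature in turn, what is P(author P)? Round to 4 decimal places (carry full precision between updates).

After 'present': normaliser = 0.5·0.2500 + 0.25·0.4500 + 0.75·0.3000; P(author M) ≈ 0.2703, P(author K) ≈ 0.2432, P(author P) ≈ 0.4865
After 'present': normaliser = 0.5·0.2703 + 0.25·0.2432 + 0.75·0.4865; P(author M) ≈ 0.2410, P(author K) ≈ 0.1084, P(author P) ≈ 0.6506
After 'present': normaliser = 0.5·0.2410 + 0.25·0.1084 + 0.75·0.6506; P(author M) ≈ 0.1896, P(author K) ≈ 0.0427, P(author P) ≈ 0.7678
After 'absent': normaliser = 0.5·0.1896 + 0.75·0.0427 + 0.25·0.7678; P(author M) ≈ 0.2974, P(author K) ≈ 0.1004, P(author P) ≈ 0.6022

0.6022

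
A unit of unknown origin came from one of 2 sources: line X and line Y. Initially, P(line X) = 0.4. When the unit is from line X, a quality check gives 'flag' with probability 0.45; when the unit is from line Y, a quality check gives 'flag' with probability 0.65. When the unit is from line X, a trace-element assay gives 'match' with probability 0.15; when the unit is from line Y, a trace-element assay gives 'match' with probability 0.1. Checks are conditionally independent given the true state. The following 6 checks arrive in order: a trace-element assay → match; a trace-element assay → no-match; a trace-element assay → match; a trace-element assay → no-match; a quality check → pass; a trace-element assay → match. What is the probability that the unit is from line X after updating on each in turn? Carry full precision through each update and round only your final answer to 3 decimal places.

After a trace-element assay='match': P(line X) = 0.15·0.4000 / (0.15·0.4000 + 0.1·0.6000) ≈ 0.5000
After a trace-element assay='no-match': P(line X) = 0.85·0.5000 / (0.85·0.5000 + 0.9·0.5000) ≈ 0.4857
After a trace-element assay='match': P(line X) = 0.15·0.4857 / (0.15·0.4857 + 0.1·0.5143) ≈ 0.5862
After a trace-element assay='no-match': P(line X) = 0.85·0.5862 / (0.85·0.5862 + 0.9·0.4138) ≈ 0.5723
After a quality check='pass': P(line X) = 0.55·0.5723 / (0.55·0.5723 + 0.35·0.4277) ≈ 0.6777
After a trace-element assay='match': P(line X) = 0.15·0.6777 / (0.15·0.6777 + 0.1·0.3223) ≈ 0.7593

0.759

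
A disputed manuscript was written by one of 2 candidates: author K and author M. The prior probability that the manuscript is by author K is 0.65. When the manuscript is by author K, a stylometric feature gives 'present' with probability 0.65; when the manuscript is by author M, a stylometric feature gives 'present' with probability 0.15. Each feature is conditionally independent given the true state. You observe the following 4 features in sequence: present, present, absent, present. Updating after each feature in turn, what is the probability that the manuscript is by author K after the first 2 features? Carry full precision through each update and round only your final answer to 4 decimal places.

0.9721

After 'present': P(author K) = 0.65·0.6500 / (0.65·0.6500 + 0.15·0.3500) ≈ 0.8895
After 'present': P(author K) = 0.65·0.8895 / (0.65·0.8895 + 0.15·0.1105) ≈ 0.9721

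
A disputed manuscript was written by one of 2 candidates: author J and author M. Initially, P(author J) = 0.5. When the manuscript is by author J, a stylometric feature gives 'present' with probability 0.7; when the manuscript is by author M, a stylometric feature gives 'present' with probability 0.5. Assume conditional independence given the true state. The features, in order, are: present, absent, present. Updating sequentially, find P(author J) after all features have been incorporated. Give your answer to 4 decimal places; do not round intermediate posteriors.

0.5404

After 'present': P(author J) = 0.7·0.5000 / (0.7·0.5000 + 0.5·0.5000) ≈ 0.5833
After 'absent': P(author J) = 0.3·0.5833 / (0.3·0.5833 + 0.5·0.4167) ≈ 0.4565
After 'present': P(author J) = 0.7·0.4565 / (0.7·0.4565 + 0.5·0.5435) ≈ 0.5404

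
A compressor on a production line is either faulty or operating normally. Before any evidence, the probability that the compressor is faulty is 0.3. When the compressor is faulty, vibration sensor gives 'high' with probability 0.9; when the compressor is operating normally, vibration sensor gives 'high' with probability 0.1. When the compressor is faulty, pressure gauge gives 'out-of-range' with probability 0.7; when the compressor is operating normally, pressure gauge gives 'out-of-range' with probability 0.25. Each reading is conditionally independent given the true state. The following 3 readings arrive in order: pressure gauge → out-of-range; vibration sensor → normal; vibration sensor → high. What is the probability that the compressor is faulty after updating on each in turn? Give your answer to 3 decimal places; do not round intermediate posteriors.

After pressure gauge='out-of-range': P(faulty) = 0.7·0.3000 / (0.7·0.3000 + 0.25·0.7000) ≈ 0.5455
After vibration sensor='normal': P(faulty) = 0.1·0.5455 / (0.1·0.5455 + 0.9·0.4545) ≈ 0.1176
After vibration sensor='high': P(faulty) = 0.9·0.1176 / (0.9·0.1176 + 0.1·0.8824) ≈ 0.5455

0.545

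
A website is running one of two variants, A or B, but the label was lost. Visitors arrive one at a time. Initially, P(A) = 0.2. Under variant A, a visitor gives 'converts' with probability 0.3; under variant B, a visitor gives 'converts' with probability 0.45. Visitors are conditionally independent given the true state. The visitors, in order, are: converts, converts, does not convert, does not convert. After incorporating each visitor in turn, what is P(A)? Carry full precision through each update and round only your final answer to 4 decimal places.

After 'converts': P(A) = 0.3·0.2000 / (0.3·0.2000 + 0.45·0.8000) ≈ 0.1429
After 'converts': P(A) = 0.3·0.1429 / (0.3·0.1429 + 0.45·0.8571) ≈ 0.1000
After 'does not convert': P(A) = 0.7·0.1000 / (0.7·0.1000 + 0.55·0.9000) ≈ 0.1239
After 'does not convert': P(A) = 0.7·0.1239 / (0.7·0.1239 + 0.55·0.8761) ≈ 0.1525

0.1525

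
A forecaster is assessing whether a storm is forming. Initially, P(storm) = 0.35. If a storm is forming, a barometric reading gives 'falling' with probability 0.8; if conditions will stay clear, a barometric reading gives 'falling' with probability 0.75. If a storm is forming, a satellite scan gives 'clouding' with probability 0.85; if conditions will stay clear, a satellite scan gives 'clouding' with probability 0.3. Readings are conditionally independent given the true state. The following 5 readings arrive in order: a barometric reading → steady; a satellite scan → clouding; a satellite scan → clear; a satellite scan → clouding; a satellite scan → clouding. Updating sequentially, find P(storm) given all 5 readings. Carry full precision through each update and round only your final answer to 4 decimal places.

After a barometric reading='steady': P(storm) = 0.2·0.3500 / (0.2·0.3500 + 0.25·0.6500) ≈ 0.3011
After a satellite scan='clouding': P(storm) = 0.85·0.3011 / (0.85·0.3011 + 0.3·0.6989) ≈ 0.5497
After a satellite scan='clear': P(storm) = 0.15·0.5497 / (0.15·0.5497 + 0.7·0.4503) ≈ 0.2073
After a satellite scan='clouding': P(storm) = 0.85·0.2073 / (0.85·0.2073 + 0.3·0.7927) ≈ 0.4256
After a satellite scan='clouding': P(storm) = 0.85·0.4256 / (0.85·0.4256 + 0.3·0.5744) ≈ 0.6774

0.6774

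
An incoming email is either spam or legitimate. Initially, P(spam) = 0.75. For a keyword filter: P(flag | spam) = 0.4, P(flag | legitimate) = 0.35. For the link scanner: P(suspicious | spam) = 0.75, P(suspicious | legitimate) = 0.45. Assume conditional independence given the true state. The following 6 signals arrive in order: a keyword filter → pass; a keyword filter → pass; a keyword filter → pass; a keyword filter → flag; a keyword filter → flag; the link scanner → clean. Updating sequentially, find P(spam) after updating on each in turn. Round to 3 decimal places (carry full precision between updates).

0.583

Each posterior becomes the prior for the next update.
After a keyword filter='pass': P(spam) = 0.6·0.7500 / (0.6·0.7500 + 0.65·0.2500) ≈ 0.7347
After a keyword filter='pass': P(spam) = 0.6·0.7347 / (0.6·0.7347 + 0.65·0.2653) ≈ 0.7188
After a keyword filter='pass': P(spam) = 0.6·0.7188 / (0.6·0.7188 + 0.65·0.2812) ≈ 0.7023
After a keyword filter='flag': P(spam) = 0.4·0.7023 / (0.4·0.7023 + 0.35·0.2977) ≈ 0.7295
After a keyword filter='flag': P(spam) = 0.4·0.7295 / (0.4·0.7295 + 0.35·0.2705) ≈ 0.7550
After the link scanner='clean': P(spam) = 0.25·0.7550 / (0.25·0.7550 + 0.55·0.2450) ≈ 0.5835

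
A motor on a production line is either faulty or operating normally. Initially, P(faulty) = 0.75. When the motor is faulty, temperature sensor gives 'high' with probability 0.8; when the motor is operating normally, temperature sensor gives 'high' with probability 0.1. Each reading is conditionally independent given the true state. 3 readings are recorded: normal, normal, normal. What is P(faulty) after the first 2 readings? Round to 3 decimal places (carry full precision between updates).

After 'normal': P(faulty) = 0.2·0.7500 / (0.2·0.7500 + 0.9·0.2500) ≈ 0.4000
After 'normal': P(faulty) = 0.2·0.4000 / (0.2·0.4000 + 0.9·0.6000) ≈ 0.1290

0.129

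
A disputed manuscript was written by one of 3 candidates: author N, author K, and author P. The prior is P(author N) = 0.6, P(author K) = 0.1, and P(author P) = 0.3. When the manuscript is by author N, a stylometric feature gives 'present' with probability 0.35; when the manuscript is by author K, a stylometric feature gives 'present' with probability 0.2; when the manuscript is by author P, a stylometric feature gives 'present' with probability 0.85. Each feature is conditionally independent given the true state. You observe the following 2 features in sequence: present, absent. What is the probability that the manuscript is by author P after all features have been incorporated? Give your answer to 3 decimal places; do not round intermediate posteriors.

0.201

After 'present': normaliser = 0.35·0.6000 + 0.2·0.1000 + 0.85·0.3000; P(author N) ≈ 0.4330, P(author K) ≈ 0.0412, P(author P) ≈ 0.5258
After 'absent': normaliser = 0.65·0.4330 + 0.8·0.0412 + 0.15·0.5258; P(author N) ≈ 0.7156, P(author K) ≈ 0.0839, P(author P) ≈ 0.2005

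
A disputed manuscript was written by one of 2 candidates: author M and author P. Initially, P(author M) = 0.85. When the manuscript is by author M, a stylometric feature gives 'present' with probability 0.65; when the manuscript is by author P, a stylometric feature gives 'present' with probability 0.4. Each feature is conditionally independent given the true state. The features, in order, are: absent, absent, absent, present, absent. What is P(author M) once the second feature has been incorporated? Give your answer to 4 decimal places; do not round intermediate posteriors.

0.6585

After 'absent': P(author M) = 0.35·0.8500 / (0.35·0.8500 + 0.6·0.1500) ≈ 0.7677
After 'absent': P(author M) = 0.35·0.7677 / (0.35·0.7677 + 0.6·0.2323) ≈ 0.6585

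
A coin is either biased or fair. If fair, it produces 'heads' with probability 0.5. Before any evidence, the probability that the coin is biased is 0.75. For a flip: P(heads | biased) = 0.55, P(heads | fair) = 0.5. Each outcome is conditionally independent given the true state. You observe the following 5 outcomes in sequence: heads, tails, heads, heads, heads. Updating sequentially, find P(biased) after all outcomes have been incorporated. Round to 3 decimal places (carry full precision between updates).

After 'heads': P(biased) = 0.55·0.7500 / (0.55·0.7500 + 0.5·0.2500) ≈ 0.7674
After 'tails': P(biased) = 0.45·0.7674 / (0.45·0.7674 + 0.5·0.2326) ≈ 0.7481
After 'heads': P(biased) = 0.55·0.7481 / (0.55·0.7481 + 0.5·0.2519) ≈ 0.7656
After 'heads': P(biased) = 0.55·0.7656 / (0.55·0.7656 + 0.5·0.2344) ≈ 0.7823
After 'heads': P(biased) = 0.55·0.7823 / (0.55·0.7823 + 0.5·0.2177) ≈ 0.7981

0.798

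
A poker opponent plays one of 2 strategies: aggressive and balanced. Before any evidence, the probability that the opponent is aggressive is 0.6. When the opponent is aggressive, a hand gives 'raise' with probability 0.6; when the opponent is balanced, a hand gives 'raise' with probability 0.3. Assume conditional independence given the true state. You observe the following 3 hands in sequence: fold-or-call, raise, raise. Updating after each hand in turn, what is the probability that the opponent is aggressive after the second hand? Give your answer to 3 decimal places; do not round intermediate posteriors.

0.632

Each posterior becomes the prior for the next update.
After 'fold-or-call': P(aggressive) = 0.4·0.6000 / (0.4·0.6000 + 0.7·0.4000) ≈ 0.4615
After 'raise': P(aggressive) = 0.6·0.4615 / (0.6·0.4615 + 0.3·0.5385) ≈ 0.6316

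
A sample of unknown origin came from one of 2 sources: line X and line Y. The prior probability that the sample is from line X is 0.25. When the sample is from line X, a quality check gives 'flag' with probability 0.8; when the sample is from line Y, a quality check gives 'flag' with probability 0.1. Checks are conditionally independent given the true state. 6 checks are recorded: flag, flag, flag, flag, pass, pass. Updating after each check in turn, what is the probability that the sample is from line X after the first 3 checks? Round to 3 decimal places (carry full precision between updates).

0.994

After 'flag': P(line X) = 0.8·0.2500 / (0.8·0.2500 + 0.1·0.7500) ≈ 0.7273
After 'flag': P(line X) = 0.8·0.7273 / (0.8·0.7273 + 0.1·0.2727) ≈ 0.9552
After 'flag': P(line X) = 0.8·0.9552 / (0.8·0.9552 + 0.1·0.0448) ≈ 0.9942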